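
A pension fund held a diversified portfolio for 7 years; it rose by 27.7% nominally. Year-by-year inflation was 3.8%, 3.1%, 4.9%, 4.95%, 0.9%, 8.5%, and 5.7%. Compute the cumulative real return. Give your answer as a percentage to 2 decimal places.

Cumulative inflation factor: 1.038 × 1.031 × 1.049 × 1.0495 × 1.009 × 1.085 × 1.057 ≈ 1.36336.
Nominal growth factor: 1.27700. Real growth factor = 1.27700 / 1.36336 ≈ 0.93666.
Total real return ≈ -6.3342%.

-6.33%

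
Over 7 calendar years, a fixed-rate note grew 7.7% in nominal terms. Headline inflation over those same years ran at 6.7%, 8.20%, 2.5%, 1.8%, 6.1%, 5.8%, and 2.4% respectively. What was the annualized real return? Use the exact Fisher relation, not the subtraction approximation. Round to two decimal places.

-3.53%

Cumulative inflation factor: 1.067 × 1.0820 × 1.025 × 1.018 × 1.061 × 1.058 × 1.024 ≈ 1.38473.
Nominal growth factor: 1.07700. Real growth factor = 1.07700 / 1.38473 ≈ 0.77777.
Annualized: 0.77777^(1/7) − 1 ≈ -0.03527.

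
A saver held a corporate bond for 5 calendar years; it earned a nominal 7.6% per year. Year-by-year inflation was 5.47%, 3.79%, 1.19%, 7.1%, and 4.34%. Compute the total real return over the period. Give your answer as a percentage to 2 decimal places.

16.52%

Cumulative inflation factor: 1.0547 × 1.0379 × 1.0119 × 1.071 × 1.0434 ≈ 1.23783.
Nominal growth factor: 1.44232. Real growth factor = 1.44232 / 1.23783 ≈ 1.16520.
Total real return ≈ 16.5196%.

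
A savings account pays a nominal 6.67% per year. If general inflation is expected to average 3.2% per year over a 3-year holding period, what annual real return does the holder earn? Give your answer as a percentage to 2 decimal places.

3.36%

With constant rates the annual real return is the same each year: (1+6.67%)/(1+3.2%) − 1 = 0.03362.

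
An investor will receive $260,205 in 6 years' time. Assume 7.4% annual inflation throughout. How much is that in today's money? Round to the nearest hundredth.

Price-level factor over 6 years: (1 + 7.4%)^6 ≈ 1.5347077569.
Purchasing power today: $260,205 divided by that factor.

$169,546.94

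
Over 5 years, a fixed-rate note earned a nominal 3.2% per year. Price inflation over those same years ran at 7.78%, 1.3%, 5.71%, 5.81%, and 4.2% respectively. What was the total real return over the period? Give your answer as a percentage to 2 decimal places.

Cumulative inflation factor: 1.0778 × 1.013 × 1.0571 × 1.0581 × 1.042 ≈ 1.27250.
Nominal growth factor: 1.17057. Real growth factor = 1.17057 / 1.27250 ≈ 0.91990.
Total real return ≈ -8.0101%.

-8.01%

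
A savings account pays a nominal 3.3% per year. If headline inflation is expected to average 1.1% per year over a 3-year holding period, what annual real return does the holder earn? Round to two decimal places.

With constant rates the annual real return is the same each year: (1+3.3%)/(1+1.1%) − 1 = 0.02176.

2.18%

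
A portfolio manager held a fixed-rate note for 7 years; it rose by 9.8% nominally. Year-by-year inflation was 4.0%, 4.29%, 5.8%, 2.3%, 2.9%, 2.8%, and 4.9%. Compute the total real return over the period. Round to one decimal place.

Cumulative inflation factor: 1.040 × 1.0429 × 1.058 × 1.023 × 1.029 × 1.028 × 1.049 ≈ 1.30263.
Nominal growth factor: 1.09800. Real growth factor = 1.09800 / 1.30263 ≈ 0.84291.
Total real return ≈ -15.7090%.

-15.7%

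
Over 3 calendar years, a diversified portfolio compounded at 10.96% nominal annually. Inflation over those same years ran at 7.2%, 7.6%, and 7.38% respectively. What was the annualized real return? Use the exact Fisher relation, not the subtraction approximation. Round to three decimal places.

3.321%

Cumulative inflation factor: 1.072 × 1.076 × 1.0738 ≈ 1.23860.
Nominal growth factor: 1.36615. Real growth factor = 1.36615 / 1.23860 ≈ 1.10298.
Annualized: 1.10298^(1/3) − 1 ≈ 0.03321.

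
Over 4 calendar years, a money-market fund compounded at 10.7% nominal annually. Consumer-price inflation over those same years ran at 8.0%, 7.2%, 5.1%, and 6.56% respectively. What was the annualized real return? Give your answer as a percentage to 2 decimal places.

Cumulative inflation factor: 1.080 × 1.072 × 1.051 × 1.0656 ≈ 1.29663.
Nominal growth factor: 1.50173. Real growth factor = 1.50173 / 1.29663 ≈ 1.15818.
Annualized: 1.15818^(1/4) − 1 ≈ 0.03739.

3.74%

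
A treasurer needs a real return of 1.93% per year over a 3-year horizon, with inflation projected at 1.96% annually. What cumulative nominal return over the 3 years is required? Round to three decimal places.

Required annual nominal rate: (1+1.93%)(1+1.96%) − 1 = 3.927828%.
Cumulative over 3 years: (1 + 0.03927828)^3 − 1 ≈ 0.12252.

12.252%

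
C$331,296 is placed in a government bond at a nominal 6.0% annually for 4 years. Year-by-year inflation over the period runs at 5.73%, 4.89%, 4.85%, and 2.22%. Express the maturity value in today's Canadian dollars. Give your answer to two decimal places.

Nominal value at maturity: C$331,296 × (1 + 6.0%)^4 ≈ C$418,253.57.
Price-level factor over 4 years: 1.0573 × 1.0489 × 1.0485 × 1.0222 ≈ 1.1886024717.
The maturity value deflated by that factor is the answer in today's purchasing power.

C$351,886.84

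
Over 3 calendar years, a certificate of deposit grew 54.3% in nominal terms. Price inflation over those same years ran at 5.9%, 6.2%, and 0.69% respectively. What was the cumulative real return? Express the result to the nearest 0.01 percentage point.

36.26%

Cumulative inflation factor: 1.059 × 1.062 × 1.0069 ≈ 1.13242.
Nominal growth factor: 1.54300. Real growth factor = 1.54300 / 1.13242 ≈ 1.36257.
Total real return ≈ 36.2571%.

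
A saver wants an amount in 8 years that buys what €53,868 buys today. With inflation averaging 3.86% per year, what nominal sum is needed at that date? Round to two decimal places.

€72,931.88

Cumulative price-level factor: (1+3.86%)^8 ≈ 1.3538998685.
Multiplying €53,868 by the price-level factor gives the future nominal sum.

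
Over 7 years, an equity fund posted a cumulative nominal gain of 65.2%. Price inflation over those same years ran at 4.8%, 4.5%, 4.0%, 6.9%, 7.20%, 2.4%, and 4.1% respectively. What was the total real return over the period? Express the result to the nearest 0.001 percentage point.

Cumulative inflation factor: 1.048 × 1.045 × 1.040 × 1.069 × 1.0720 × 1.024 × 1.041 ≈ 1.39134.
Nominal growth factor: 1.65200. Real growth factor = 1.65200 / 1.39134 ≈ 1.18734.
Total real return ≈ 18.7342%.

18.734%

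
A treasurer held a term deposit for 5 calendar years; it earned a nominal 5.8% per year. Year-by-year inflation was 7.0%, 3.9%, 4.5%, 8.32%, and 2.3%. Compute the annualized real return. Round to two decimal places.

0.59%

Cumulative inflation factor: 1.070 × 1.039 × 1.045 × 1.0832 × 1.023 ≈ 1.28736.
Nominal growth factor: 1.32565. Real growth factor = 1.32565 / 1.28736 ≈ 1.02974.
Annualized: 1.02974^(1/5) − 1 ≈ 0.00588.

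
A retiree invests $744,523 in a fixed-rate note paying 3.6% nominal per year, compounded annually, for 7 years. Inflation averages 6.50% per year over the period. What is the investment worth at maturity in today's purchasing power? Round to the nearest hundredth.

Nominal value at maturity: $744,523 × (1 + 3.6%)^7 ≈ $953,666.23.
Price-level factor over 7 years: (1 + 6.50%)^7 ≈ 1.5539865458.
Dividing the nominal maturity value by the price-level factor gives the value in today's money.

$613,690.15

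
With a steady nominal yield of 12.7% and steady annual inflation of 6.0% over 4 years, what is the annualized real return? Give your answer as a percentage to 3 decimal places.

6.321%

With constant rates the annual real return is the same each year: (1+12.7%)/(1+6.0%) − 1 = 0.06321.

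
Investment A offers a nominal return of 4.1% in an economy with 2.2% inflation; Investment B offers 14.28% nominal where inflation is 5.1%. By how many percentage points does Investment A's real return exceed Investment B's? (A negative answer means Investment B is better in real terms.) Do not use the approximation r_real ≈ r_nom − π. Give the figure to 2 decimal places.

Investment A real return: 1.041/1.022 − 1 = 1.859%.
Investment B real return: 1.1428/1.051 − 1 = 8.735%.
Difference: 1.859 − 8.735 = -6.876 pp.

-6.88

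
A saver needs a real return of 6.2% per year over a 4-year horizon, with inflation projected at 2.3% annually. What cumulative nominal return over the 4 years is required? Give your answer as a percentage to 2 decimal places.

39.32%

Required annual nominal rate: (1+6.2%)(1+2.3%) − 1 = 8.6426%.
Cumulative over 4 years: (1 + 0.086426)^4 − 1 ≈ 0.39316.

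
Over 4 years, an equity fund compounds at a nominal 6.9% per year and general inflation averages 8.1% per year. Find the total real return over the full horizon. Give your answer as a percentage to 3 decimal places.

The annual real rate is (1+6.9%)/(1+8.1%) − 1 = -1.1101%.
Compounded over 4 years: (1 + -0.011101)^4 − 1 ≈ -0.04367.

-4.367%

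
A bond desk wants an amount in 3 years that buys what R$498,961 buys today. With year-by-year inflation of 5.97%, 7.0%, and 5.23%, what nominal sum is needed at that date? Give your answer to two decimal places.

R$595,350.72

Cumulative price-level factor: 1.0597 × 1.070 × 1.0523 = 1.1931808717.
Multiplying R$498,961 by the price-level factor gives the future nominal sum.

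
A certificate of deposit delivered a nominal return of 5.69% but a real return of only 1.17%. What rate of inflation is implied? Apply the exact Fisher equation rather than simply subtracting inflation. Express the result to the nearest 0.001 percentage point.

4.468%

From (1+r_nom) = (1+r_real)(1+π), we get 1+π = (1 + 5.69%)/(1 + 1.17%) = 1.0569/1.0117 ≈ 1.04468.
So π ≈ 4.4677%.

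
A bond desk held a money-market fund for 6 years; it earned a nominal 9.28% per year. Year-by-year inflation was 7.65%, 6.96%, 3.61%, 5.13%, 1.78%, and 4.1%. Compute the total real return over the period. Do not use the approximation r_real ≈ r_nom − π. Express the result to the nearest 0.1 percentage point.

Cumulative inflation factor: 1.0765 × 1.0696 × 1.0361 × 1.0513 × 1.0178 × 1.041 ≈ 1.32885.
Nominal growth factor: 1.70312. Real growth factor = 1.70312 / 1.32885 ≈ 1.28164.
Total real return ≈ 28.1643%.

28.2%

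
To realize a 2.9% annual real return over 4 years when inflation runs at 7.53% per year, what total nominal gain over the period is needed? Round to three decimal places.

49.893%

Required annual nominal rate: (1+2.9%)(1+7.53%) − 1 = 10.64837%.
Cumulative over 4 years: (1 + 0.1064837)^4 − 1 ≈ 0.49893.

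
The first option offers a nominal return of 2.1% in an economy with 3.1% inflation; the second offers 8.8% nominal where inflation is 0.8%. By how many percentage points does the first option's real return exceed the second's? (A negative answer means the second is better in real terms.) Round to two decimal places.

-8.91

The first option real return: 1.021/1.031 − 1 = -0.970%.
The second real return: 1.088/1.008 − 1 = 7.937%.
Difference: -0.970 − 7.937 = -8.907 pp.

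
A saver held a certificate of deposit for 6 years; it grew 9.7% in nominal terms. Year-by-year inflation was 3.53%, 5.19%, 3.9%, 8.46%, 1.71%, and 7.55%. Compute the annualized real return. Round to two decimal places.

-3.31%

Cumulative inflation factor: 1.0353 × 1.0519 × 1.039 × 1.0846 × 1.0171 × 1.0755 ≈ 1.34246.
Nominal growth factor: 1.09700. Real growth factor = 1.09700 / 1.34246 ≈ 0.81716.
Annualized: 0.81716^(1/6) − 1 ≈ -0.03309.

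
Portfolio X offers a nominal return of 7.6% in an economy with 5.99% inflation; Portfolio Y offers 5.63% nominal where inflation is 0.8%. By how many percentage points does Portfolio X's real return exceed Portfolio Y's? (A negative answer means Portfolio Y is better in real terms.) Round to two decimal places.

-3.27

Portfolio X real return: 1.076/1.0599 − 1 = 1.519%.
Portfolio Y real return: 1.0563/1.008 − 1 = 4.792%.
Difference: 1.519 − 4.792 = -3.273 pp.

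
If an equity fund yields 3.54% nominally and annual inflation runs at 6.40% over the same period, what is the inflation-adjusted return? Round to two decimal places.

Real return via the Fisher equation: (1 + 3.54%)/(1 + 6.40%) − 1 = 1.0354/1.0640 − 1 ≈ -0.02688.

-2.69%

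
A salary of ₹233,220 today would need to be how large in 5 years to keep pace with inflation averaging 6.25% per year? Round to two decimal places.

₹315,798.81

Cumulative price-level factor: (1+6.25%)^5 ≈ 1.3540811539.
The nominal amount required is ₹233,220 scaled up by that factor.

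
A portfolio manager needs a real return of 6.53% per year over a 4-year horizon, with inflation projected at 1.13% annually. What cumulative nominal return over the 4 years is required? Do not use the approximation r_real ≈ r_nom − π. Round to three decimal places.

Required annual nominal rate: (1+6.53%)(1+1.13%) − 1 = 7.733789%.
Cumulative over 4 years: (1 + 0.07733789)^4 − 1 ≈ 0.34712.

34.712%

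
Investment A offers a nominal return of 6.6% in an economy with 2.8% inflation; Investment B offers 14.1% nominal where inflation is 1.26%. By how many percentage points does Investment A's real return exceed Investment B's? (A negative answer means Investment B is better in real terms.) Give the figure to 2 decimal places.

-8.98

Investment A real return: 1.066/1.028 − 1 = 3.696%.
Investment B real return: 1.141/1.0126 − 1 = 12.680%.
Difference: 3.696 − 12.680 = -8.984 pp.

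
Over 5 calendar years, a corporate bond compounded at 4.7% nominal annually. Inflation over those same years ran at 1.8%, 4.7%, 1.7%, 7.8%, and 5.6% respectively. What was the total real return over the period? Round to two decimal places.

1.96%

Cumulative inflation factor: 1.018 × 1.047 × 1.017 × 1.078 × 1.056 ≈ 1.23395.
Nominal growth factor: 1.25815. Real growth factor = 1.25815 / 1.23395 ≈ 1.01961.
Total real return ≈ 1.9613%.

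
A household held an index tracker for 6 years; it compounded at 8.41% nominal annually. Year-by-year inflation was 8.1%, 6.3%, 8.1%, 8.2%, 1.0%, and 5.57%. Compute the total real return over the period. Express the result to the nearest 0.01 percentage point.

Cumulative inflation factor: 1.081 × 1.063 × 1.081 × 1.082 × 1.010 × 1.0557 ≈ 1.43309.
Nominal growth factor: 1.62336. Real growth factor = 1.62336 / 1.43309 ≈ 1.13277.
Total real return ≈ 13.2771%.

13.28%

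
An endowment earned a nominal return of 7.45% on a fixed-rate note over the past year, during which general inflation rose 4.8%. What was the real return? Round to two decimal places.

2.53%

Real return via the Fisher equation: (1 + 7.45%)/(1 + 4.8%) − 1 = 1.0745/1.048 − 1 ≈ 0.02529.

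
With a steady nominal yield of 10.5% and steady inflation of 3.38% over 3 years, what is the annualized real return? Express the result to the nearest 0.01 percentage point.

With constant rates the annual real return is the same each year: (1+10.5%)/(1+3.38%) − 1 = 0.06887.

6.89%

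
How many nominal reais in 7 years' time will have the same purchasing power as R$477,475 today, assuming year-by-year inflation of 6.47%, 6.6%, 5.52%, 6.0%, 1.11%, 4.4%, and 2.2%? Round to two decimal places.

R$653,914.92

Cumulative price-level factor: 1.0647 × 1.066 × 1.0552 × 1.060 × 1.0111 × 1.044 × 1.022 ≈ 1.3695270400.
Multiplying R$477,475 by the price-level factor gives the future nominal sum.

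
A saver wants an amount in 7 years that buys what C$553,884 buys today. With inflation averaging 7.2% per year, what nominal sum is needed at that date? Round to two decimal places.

C$901,119.35

Cumulative price-level factor: (1+7.2%)^7 ≈ 1.6269098835.
The nominal amount required is C$553,884 scaled up by that factor.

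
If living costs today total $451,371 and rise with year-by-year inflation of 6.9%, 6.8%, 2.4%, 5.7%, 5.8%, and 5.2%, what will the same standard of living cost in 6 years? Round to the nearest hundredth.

$620,810.37

Cumulative price-level factor: 1.069 × 1.068 × 1.024 × 1.057 × 1.058 × 1.052 ≈ 1.3753882485.
The nominal amount required is $451,371 scaled up by that factor.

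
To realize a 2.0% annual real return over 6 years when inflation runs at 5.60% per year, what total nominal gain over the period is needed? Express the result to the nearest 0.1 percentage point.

56.2%

Required annual nominal rate: (1+2.0%)(1+5.60%) − 1 = 7.712%.
Cumulative over 6 years: (1 + 0.07712)^6 − 1 ≈ 0.56165.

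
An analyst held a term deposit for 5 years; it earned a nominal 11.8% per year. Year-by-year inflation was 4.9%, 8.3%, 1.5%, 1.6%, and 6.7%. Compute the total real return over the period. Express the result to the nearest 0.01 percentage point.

Cumulative inflation factor: 1.049 × 1.083 × 1.015 × 1.016 × 1.067 ≈ 1.25005.
Nominal growth factor: 1.74666. Real growth factor = 1.74666 / 1.25005 ≈ 1.39727.
Total real return ≈ 39.7272%.

39.73%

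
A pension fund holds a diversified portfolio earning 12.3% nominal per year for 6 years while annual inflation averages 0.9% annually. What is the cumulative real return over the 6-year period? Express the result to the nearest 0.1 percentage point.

90.1%

The annual real rate is (1+12.3%)/(1+0.9%) − 1 = 11.2983%.
Compounded over 6 years: (1 + 0.112983)^6 − 1 ≈ 0.90078.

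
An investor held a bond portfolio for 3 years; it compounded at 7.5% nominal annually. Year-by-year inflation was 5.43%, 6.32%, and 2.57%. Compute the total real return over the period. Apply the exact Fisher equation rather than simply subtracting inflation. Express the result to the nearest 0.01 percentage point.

8.05%

Cumulative inflation factor: 1.0543 × 1.0632 × 1.0257 ≈ 1.14974.
Nominal growth factor: 1.24230. Real growth factor = 1.24230 / 1.14974 ≈ 1.08050.
Total real return ≈ 8.0503%.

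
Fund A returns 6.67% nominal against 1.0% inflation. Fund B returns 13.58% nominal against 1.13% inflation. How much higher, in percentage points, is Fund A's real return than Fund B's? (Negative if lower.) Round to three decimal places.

Fund A real return: 1.0667/1.010 − 1 = 5.6139%.
Fund B real return: 1.1358/1.0113 − 1 = 12.3109%.
Difference: 5.6139 − 12.3109 = -6.6970 pp.

-6.697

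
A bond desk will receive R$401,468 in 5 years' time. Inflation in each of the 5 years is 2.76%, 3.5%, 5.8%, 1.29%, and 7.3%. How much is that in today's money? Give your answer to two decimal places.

Price-level factor over 5 years: 1.0276 × 1.035 × 1.058 × 1.0129 × 1.073 ≈ 1.2229716965.
Purchasing power today: R$401,468 divided by that factor.

R$328,272.52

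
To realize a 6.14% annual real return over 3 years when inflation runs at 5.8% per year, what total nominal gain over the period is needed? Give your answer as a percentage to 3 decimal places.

Required annual nominal rate: (1+6.14%)(1+5.8%) − 1 = 12.29612%.
Cumulative over 3 years: (1 + 0.1229612)^3 − 1 ≈ 0.41610.

41.610%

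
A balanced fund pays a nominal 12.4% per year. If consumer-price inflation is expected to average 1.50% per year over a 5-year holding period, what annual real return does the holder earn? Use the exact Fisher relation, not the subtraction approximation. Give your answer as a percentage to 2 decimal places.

10.74%

With constant rates the annual real return is the same each year: (1+12.4%)/(1+1.50%) − 1 = 0.10739.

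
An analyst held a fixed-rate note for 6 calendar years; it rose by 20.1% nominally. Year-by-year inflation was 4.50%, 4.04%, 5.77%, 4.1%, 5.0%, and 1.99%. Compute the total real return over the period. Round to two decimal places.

Cumulative inflation factor: 1.0450 × 1.0404 × 1.0577 × 1.041 × 1.050 × 1.0199 ≈ 1.28197.
Nominal growth factor: 1.20100. Real growth factor = 1.20100 / 1.28197 ≈ 0.93684.
Total real return ≈ -6.3158%.

-6.32%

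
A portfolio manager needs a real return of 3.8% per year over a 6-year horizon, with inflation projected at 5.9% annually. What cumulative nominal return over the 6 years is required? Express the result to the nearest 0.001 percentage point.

Required annual nominal rate: (1+3.8%)(1+5.9%) − 1 = 9.9242%.
Cumulative over 6 years: (1 + 0.099242)^6 − 1 ≈ 0.76425.

76.425%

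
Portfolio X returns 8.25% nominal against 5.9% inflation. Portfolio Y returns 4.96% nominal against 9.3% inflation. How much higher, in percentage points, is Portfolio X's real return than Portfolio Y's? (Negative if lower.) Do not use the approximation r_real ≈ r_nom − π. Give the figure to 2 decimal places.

Portfolio X real return: 1.0825/1.059 − 1 = 2.219%.
Portfolio Y real return: 1.0496/1.093 − 1 = -3.971%.
Difference: 2.219 − (-3.971) = 6.190 pp.

6.19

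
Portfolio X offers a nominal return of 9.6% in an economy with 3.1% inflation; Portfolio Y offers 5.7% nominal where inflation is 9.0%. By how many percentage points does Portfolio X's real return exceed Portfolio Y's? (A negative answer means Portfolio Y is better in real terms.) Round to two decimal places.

Portfolio X real return: 1.096/1.031 − 1 = 6.305%.
Portfolio Y real return: 1.057/1.090 − 1 = -3.028%.
Difference: 6.305 − (-3.028) = 9.333 pp.

9.33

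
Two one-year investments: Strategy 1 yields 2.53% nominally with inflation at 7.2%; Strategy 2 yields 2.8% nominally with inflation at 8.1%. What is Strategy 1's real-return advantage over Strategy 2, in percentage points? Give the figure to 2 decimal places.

Strategy 1 real return: 1.0253/1.072 − 1 = -4.356%.
Strategy 2 real return: 1.028/1.081 − 1 = -4.903%.
Difference: -4.356 − (-4.903) = 0.547 pp.

0.55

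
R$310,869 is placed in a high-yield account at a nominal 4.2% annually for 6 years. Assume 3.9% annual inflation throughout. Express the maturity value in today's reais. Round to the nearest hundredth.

Nominal value at maturity: R$310,869 × (1 + 4.2%)^6 ≈ R$397,908.97.
Price-level factor over 6 years: (1 + 3.9%)^6 ≈ 1.2580366265.
The maturity value deflated by that factor is the answer in today's purchasing power.

R$316,293.63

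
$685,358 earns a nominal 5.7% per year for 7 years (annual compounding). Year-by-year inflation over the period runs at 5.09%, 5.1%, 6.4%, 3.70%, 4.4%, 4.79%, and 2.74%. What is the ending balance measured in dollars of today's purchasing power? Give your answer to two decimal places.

Nominal value at maturity: $685,358 × (1 + 5.7%)^7 ≈ $1,010,281.49.
Price-level factor over 7 years: 1.0509 × 1.051 × 1.064 × 1.0370 × 1.044 × 1.0479 × 1.0274 ≈ 1.3697597260.
The maturity value deflated by that factor is the answer in today's purchasing power.

$737,561.10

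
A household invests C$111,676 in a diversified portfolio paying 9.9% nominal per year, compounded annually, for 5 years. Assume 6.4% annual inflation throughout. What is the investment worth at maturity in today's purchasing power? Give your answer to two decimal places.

C$131,292.58

Nominal value at maturity: C$111,676 × (1 + 9.9%)^5 ≈ C$179,039.28.
Price-level factor over 5 years: (1 + 6.4%)^5 ≈ 1.3636663998.
The maturity value deflated by that factor is the answer in today's purchasing power.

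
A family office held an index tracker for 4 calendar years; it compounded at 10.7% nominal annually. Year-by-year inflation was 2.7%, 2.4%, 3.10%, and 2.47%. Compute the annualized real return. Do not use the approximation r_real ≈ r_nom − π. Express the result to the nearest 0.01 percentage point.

7.82%

Cumulative inflation factor: 1.027 × 1.024 × 1.0310 × 1.0247 ≈ 1.11103.
Nominal growth factor: 1.50173. Real growth factor = 1.50173 / 1.11103 ≈ 1.35165.
Annualized: 1.35165^(1/4) − 1 ≈ 0.07824.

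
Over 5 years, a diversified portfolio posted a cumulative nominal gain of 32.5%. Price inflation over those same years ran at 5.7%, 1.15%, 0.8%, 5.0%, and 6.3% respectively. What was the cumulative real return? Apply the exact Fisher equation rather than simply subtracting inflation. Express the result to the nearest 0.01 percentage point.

10.15%

Cumulative inflation factor: 1.057 × 1.0115 × 1.008 × 1.050 × 1.063 ≈ 1.20288.
Nominal growth factor: 1.32500. Real growth factor = 1.32500 / 1.20288 ≈ 1.10152.
Total real return ≈ 10.1519%.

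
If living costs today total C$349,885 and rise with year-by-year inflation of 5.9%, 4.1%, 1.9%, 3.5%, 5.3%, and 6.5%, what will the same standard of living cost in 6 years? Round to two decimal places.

C$456,209.71

Cumulative price-level factor: 1.059 × 1.041 × 1.019 × 1.035 × 1.053 × 1.065 ≈ 1.3038847393.
Multiplying C$349,885 by the price-level factor gives the future nominal sum.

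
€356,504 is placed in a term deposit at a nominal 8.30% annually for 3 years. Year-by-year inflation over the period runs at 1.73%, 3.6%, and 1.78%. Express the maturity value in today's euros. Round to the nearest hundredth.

€422,161.41

Nominal value at maturity: €356,504 × (1 + 8.30%)^3 ≈ €452,845.21.
Price-level factor over 3 years: 1.0173 × 1.036 × 1.0178 ≈ 1.0726826258.
Dividing the nominal maturity value by the price-level factor gives the value in today's money.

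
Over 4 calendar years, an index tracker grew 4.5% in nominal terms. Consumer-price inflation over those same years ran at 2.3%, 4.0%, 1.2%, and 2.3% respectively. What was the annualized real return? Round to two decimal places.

-1.31%

Cumulative inflation factor: 1.023 × 1.040 × 1.012 × 1.023 ≈ 1.10145.
Nominal growth factor: 1.04500. Real growth factor = 1.04500 / 1.10145 ≈ 0.94875.
Annualized: 0.94875^(1/4) − 1 ≈ -0.01307.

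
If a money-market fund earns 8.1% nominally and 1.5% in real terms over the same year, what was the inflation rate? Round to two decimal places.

From (1+r_nom) = (1+r_real)(1+π), we get 1+π = (1 + 8.1%)/(1 + 1.5%) = 1.081/1.015 ≈ 1.06502.
So π ≈ 6.5025%.

6.50%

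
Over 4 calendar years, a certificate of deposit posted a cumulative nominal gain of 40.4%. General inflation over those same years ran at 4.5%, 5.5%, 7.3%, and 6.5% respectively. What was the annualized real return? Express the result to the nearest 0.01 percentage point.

2.75%

Cumulative inflation factor: 1.045 × 1.055 × 1.073 × 1.065 ≈ 1.25985.
Nominal growth factor: 1.40400. Real growth factor = 1.40400 / 1.25985 ≈ 1.11442.
Annualized: 1.11442^(1/4) − 1 ≈ 0.02745.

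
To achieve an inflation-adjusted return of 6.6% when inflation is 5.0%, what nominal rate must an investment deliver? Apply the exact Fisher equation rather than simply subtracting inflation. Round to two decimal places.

By the Fisher equation, 1 + r_nom = (1 + 6.6%)(1 + 5.0%) = 1.066 × 1.050 = 1.1193.
So r_nom = 11.93%.

11.93%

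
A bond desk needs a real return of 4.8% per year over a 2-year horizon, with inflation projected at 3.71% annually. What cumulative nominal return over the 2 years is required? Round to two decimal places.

Required annual nominal rate: (1+4.8%)(1+3.71%) − 1 = 8.68808%.
Cumulative over 2 years: (1 + 0.0868808)^2 − 1 ≈ 0.18131.

18.13%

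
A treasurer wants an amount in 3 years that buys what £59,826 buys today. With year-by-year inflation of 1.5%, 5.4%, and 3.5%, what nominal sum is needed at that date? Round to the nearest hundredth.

Cumulative price-level factor: 1.015 × 1.054 × 1.035 = 1.10725335.
Multiplying £59,826 by the price-level factor gives the future nominal sum.

£66,242.54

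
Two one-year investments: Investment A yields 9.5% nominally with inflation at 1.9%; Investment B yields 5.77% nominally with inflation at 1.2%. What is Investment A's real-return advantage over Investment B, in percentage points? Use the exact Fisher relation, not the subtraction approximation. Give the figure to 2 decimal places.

2.94

Investment A real return: 1.095/1.019 − 1 = 7.458%.
Investment B real return: 1.0577/1.012 − 1 = 4.516%.
Difference: 7.458 − 4.516 = 2.942 pp.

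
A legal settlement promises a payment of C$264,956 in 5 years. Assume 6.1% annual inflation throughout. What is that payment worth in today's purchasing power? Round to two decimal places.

C$197,059.26

Price-level factor over 5 years: (1 + 6.1%)^5 ≈ 1.3445498838.
Purchasing power today: C$264,956 divided by that factor.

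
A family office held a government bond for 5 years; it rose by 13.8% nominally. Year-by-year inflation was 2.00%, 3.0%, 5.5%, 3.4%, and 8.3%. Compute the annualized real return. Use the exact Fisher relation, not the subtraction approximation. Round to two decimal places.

-1.72%

Cumulative inflation factor: 1.0200 × 1.030 × 1.055 × 1.034 × 1.083 ≈ 1.24119.
Nominal growth factor: 1.13800. Real growth factor = 1.13800 / 1.24119 ≈ 0.91686.
Annualized: 0.91686^(1/5) − 1 ≈ -0.01721.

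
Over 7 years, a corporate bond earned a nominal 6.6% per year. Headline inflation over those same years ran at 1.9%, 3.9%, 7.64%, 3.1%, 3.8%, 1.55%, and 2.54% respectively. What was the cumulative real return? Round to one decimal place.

Cumulative inflation factor: 1.019 × 1.039 × 1.0764 × 1.031 × 1.038 × 1.0155 × 1.0254 ≈ 1.26997.
Nominal growth factor: 1.56423. Real growth factor = 1.56423 / 1.26997 ≈ 1.23171.
Total real return ≈ 23.1708%.

23.2%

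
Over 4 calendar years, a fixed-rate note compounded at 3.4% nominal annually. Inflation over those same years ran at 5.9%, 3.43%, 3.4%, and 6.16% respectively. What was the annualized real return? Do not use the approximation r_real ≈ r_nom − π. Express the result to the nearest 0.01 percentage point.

-1.26%

Cumulative inflation factor: 1.059 × 1.0343 × 1.034 × 1.0616 ≈ 1.20233.
Nominal growth factor: 1.14309. Real growth factor = 1.14309 / 1.20233 ≈ 0.95073.
Annualized: 0.95073^(1/4) − 1 ≈ -0.01255.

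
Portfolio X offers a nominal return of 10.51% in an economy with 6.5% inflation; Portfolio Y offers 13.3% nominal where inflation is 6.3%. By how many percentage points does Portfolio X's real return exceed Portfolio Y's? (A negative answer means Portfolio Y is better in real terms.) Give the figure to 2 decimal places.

-2.82

Portfolio X real return: 1.1051/1.065 − 1 = 3.765%.
Portfolio Y real return: 1.133/1.063 − 1 = 6.585%.
Difference: 3.765 − 6.585 = -2.820 pp.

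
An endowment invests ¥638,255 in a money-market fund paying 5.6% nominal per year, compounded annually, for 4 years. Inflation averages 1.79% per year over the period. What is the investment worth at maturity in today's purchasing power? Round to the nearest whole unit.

Nominal value at maturity: ¥638,255 × (1 + 5.6%)^4 ≈ ¥793,688.
Price-level factor over 4 years: (1 + 1.79%)^4 ≈ 1.0735455040.
The maturity value deflated by that factor is the answer in today's purchasing power.

¥739,315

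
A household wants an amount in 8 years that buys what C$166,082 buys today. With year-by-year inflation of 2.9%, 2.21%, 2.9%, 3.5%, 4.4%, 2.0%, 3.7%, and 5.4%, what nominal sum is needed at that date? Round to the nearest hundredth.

Cumulative price-level factor: 1.029 × 1.0221 × 1.029 × 1.035 × 1.044 × 1.020 × 1.037 × 1.054 ≈ 1.3037205924.
Multiplying C$166,082 by the price-level factor gives the future nominal sum.

C$216,524.52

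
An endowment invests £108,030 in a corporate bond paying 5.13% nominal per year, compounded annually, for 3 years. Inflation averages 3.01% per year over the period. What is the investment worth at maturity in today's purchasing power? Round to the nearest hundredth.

Nominal value at maturity: £108,030 × (1 + 5.13%)^3 ≈ £125,523.31.
Price-level factor over 3 years: (1 + 3.01%)^3 ≈ 1.0930453009.
Dividing the nominal maturity value by the price-level factor gives the value in today's money.

£114,838.16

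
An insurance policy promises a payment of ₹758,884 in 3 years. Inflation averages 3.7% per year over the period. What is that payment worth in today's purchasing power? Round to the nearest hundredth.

₹680,517.23

Price-level factor over 3 years: (1 + 3.7%)^3 = 1.115157653.
Purchasing power today: ₹758,884 divided by that factor.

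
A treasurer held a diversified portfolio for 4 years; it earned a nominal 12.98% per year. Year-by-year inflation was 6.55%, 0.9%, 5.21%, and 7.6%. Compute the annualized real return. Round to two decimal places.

7.57%

Cumulative inflation factor: 1.0655 × 1.009 × 1.0521 × 1.076 ≈ 1.21707.
Nominal growth factor: 1.62932. Real growth factor = 1.62932 / 1.21707 ≈ 1.33873.
Annualized: 1.33873^(1/4) − 1 ≈ 0.07566.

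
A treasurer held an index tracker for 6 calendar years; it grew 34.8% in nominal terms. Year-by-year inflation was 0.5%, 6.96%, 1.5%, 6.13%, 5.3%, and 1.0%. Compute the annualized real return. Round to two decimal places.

Cumulative inflation factor: 1.005 × 1.0696 × 1.015 × 1.0613 × 1.053 × 1.010 ≈ 1.23152.
Nominal growth factor: 1.34800. Real growth factor = 1.34800 / 1.23152 ≈ 1.09458.
Annualized: 1.09458^(1/6) − 1 ≈ 0.01518.

1.52%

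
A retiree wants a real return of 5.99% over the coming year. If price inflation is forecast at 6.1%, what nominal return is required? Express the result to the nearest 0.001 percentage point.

12.455%

By the Fisher equation, 1 + r_nom = (1 + 5.99%)(1 + 6.1%) = 1.0599 × 1.061 = 1.1245539.
So r_nom = 12.45539%.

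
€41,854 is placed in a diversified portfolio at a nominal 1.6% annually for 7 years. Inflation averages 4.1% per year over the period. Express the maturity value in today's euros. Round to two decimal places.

€35,305.13

Nominal value at maturity: €41,854 × (1 + 1.6%)^7 ≈ €46,772.75.
Price-level factor over 7 years: (1 + 4.1%)^7 ≈ 1.3248146031.
The maturity value deflated by that factor is the answer in today's purchasing power.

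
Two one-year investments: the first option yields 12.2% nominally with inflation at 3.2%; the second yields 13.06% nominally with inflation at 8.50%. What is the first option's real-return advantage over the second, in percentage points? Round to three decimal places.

4.518

The first option real return: 1.122/1.032 − 1 = 8.7209%.
The second real return: 1.1306/1.0850 − 1 = 4.2028%.
Difference: 8.7209 − 4.2028 = 4.5181 pp.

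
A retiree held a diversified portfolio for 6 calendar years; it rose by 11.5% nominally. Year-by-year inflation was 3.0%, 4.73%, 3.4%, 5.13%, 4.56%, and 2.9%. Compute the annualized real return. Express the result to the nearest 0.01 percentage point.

-2.04%

Cumulative inflation factor: 1.030 × 1.0473 × 1.034 × 1.0513 × 1.0456 × 1.029 ≈ 1.26164.
Nominal growth factor: 1.11500. Real growth factor = 1.11500 / 1.26164 ≈ 0.88377.
Annualized: 0.88377^(1/6) − 1 ≈ -0.02038.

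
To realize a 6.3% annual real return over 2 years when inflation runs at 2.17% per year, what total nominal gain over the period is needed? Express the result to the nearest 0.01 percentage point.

Required annual nominal rate: (1+6.3%)(1+2.17%) − 1 = 8.60671%.
Cumulative over 2 years: (1 + 0.0860671)^2 − 1 ≈ 0.17954.

17.95%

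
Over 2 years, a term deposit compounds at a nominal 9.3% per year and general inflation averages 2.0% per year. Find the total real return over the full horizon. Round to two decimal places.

14.83%

The annual real rate is (1+9.3%)/(1+2.0%) − 1 = 7.1569%.
Compounded over 2 years: (1 + 0.071569)^2 − 1 ≈ 0.14826.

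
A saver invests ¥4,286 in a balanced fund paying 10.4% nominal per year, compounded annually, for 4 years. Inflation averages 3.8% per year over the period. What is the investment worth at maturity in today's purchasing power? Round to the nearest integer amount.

¥5,485

Nominal value at maturity: ¥4,286 × (1 + 10.4%)^4 ≈ ¥6,367.
Price-level factor over 4 years: (1 + 3.8%)^4 ≈ 1.1608855731.
The maturity value deflated by that factor is the answer in today's purchasing power.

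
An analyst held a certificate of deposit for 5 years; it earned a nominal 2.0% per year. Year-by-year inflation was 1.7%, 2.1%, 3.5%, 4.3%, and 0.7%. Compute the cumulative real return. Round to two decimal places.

Cumulative inflation factor: 1.017 × 1.021 × 1.035 × 1.043 × 1.007 ≈ 1.12876.
Nominal growth factor: 1.10408. Real growth factor = 1.10408 / 1.12876 ≈ 0.97814.
Total real return ≈ -2.1862%.

-2.19%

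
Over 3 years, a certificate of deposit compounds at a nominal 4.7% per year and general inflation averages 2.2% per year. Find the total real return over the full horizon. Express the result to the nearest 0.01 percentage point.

The annual real rate is (1+4.7%)/(1+2.2%) − 1 = 2.4462%.
Compounded over 3 years: (1 + 0.024462)^3 − 1 ≈ 0.07520.

7.52%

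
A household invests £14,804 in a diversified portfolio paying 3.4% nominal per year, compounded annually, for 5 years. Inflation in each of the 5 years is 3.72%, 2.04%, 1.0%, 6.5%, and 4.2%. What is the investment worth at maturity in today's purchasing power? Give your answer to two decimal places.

£14,750.61

Nominal value at maturity: £14,804 × (1 + 3.4%)^5 ≈ £17,497.73.
Price-level factor over 5 years: 1.0372 × 1.0204 × 1.010 × 1.065 × 1.042 ≈ 1.1862375259.
The maturity value deflated by that factor is the answer in today's purchasing power.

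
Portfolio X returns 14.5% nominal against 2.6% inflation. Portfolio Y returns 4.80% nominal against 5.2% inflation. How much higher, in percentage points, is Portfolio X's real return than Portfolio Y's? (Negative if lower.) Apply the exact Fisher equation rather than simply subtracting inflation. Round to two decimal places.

Portfolio X real return: 1.145/1.026 − 1 = 11.598%.
Portfolio Y real return: 1.0480/1.052 − 1 = -0.380%.
Difference: 11.598 − (-0.380) = 11.978 pp.

11.98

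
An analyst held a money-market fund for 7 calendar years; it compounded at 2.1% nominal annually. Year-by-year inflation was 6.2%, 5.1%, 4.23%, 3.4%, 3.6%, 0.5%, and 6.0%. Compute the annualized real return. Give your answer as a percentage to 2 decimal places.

Cumulative inflation factor: 1.062 × 1.051 × 1.0423 × 1.034 × 1.036 × 1.005 × 1.060 ≈ 1.32762.
Nominal growth factor: 1.15659. Real growth factor = 1.15659 / 1.32762 ≈ 0.87118.
Annualized: 0.87118^(1/7) − 1 ≈ -0.01951.

-1.95%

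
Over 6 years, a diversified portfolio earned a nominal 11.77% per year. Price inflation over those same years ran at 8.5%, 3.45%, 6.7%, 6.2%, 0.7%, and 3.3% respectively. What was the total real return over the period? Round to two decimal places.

Cumulative inflation factor: 1.085 × 1.0345 × 1.067 × 1.062 × 1.007 × 1.033 ≈ 1.32306.
Nominal growth factor: 1.94963. Real growth factor = 1.94963 / 1.32306 ≈ 1.47358.
Total real return ≈ 47.3576%.

47.36%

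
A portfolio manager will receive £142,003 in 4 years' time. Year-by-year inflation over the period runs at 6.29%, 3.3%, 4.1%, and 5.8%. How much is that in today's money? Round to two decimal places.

£117,427.12

Price-level factor over 4 years: 1.0629 × 1.033 × 1.041 × 1.058 ≈ 1.2092862805.
Purchasing power today: £142,003 divided by that factor.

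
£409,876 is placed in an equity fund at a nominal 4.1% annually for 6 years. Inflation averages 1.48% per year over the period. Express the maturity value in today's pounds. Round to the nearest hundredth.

Nominal value at maturity: £409,876 × (1 + 4.1%)^6 ≈ £521,623.16.
Price-level factor over 6 years: (1 + 1.48%)^6 ≈ 1.0921511598.
Dividing the nominal maturity value by the price-level factor gives the value in today's money.

£477,610.77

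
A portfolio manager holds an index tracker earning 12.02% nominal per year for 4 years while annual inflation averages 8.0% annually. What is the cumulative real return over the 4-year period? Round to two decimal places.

15.74%

The annual real rate is (1+12.02%)/(1+8.0%) − 1 = 3.7222%.
Compounded over 4 years: (1 + 0.037222)^4 − 1 ≈ 0.15741.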